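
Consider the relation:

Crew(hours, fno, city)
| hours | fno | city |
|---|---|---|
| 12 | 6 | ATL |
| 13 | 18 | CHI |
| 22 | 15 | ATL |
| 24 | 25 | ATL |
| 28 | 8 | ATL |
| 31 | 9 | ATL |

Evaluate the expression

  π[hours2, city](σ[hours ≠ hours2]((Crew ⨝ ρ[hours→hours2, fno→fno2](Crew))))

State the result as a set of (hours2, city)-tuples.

{(12, ATL), (22, ATL), (24, ATL), (28, ATL), (31, ATL)}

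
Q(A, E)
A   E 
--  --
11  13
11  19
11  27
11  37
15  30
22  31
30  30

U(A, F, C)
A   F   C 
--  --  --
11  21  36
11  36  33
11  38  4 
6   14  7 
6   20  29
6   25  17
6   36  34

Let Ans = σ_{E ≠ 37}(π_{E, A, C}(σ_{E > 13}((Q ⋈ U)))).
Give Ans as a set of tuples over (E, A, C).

Natural join on A: {(11, 13, 21, 36), (11, 13, 36, 33), (11, 13, 38, 4), (11, 19, 21, 36), (11, 19, 36, 33), (11, 19, 38, 4), (11, 27, 21, 36), (11, 27, 36, 33), (11, 27, 38, 4), (11, 37, 21, 36), (11, 37, 36, 33), (11, 37, 38, 4)}
Selection E > 13: {(11, 19, 21, 36), (11, 19, 36, 33), (11, 19, 38, 4), (11, 27, 21, 36), (11, 27, 36, 33), (11, 27, 38, 4), (11, 37, 21, 36), (11, 37, 36, 33), (11, 37, 38, 4)}
π_{E, A, C} gives {(19, 11, 33), (19, 11, 36), (19, 11, 4), (27, 11, 33), (27, 11, 36), (27, 11, 4), (37, 11, 33), (37, 11, 36), (37, 11, 4)}.
Selection E ≠ 37: {(19, 11, 33), (19, 11, 36), (19, 11, 4), (27, 11, 33), (27, 11, 36), (27, 11, 4)}

{(19, 11, 33), (19, 11, 36), (19, 11, 4), (27, 11, 33), (27, 11, 36), (27, 11, 4)}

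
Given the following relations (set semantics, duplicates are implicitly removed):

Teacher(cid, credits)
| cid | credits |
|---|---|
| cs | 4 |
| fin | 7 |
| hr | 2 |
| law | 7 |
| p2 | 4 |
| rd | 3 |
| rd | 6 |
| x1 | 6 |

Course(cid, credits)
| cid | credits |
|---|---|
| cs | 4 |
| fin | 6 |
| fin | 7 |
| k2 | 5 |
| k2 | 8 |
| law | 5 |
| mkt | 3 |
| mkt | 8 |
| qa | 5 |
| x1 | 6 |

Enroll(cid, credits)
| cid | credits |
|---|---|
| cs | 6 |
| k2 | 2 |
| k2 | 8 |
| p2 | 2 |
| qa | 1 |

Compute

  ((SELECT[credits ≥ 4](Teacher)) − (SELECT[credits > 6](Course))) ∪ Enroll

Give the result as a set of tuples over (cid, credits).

{(cs, 4), (cs, 6), (k2, 2), (k2, 8), (law, 7), (p2, 2), (p2, 4), (qa, 1), (rd, 6), (x1, 6)}

Apply σ_{credits ≥ 4}; surviving tuples: {(cs, 4), (fin, 7), (law, 7), (p2, 4), (rd, 6), (x1, 6)}
Apply σ_{credits > 6}; surviving tuples: {(fin, 7), (k2, 8), (mkt, 8)}
Difference: {(cs, 4), (fin, 7), (law, 7), (p2, 4), (rd, 6), (x1, 6)} with {(fin, 7), (k2, 8), (mkt, 8)} → {(cs, 4), (law, 7), (p2, 4), (rd, 6), (x1, 6)}
Union: {(cs, 4), (law, 7), (p2, 4), (rd, 6), (x1, 6)} with {(cs, 6), (k2, 2), (k2, 8), (p2, 2), (qa, 1)} → {(cs, 4), (cs, 6), (k2, 2), (k2, 8), (law, 7), (p2, 2), (p2, 4), (qa, 1), (rd, 6), (x1, 6)}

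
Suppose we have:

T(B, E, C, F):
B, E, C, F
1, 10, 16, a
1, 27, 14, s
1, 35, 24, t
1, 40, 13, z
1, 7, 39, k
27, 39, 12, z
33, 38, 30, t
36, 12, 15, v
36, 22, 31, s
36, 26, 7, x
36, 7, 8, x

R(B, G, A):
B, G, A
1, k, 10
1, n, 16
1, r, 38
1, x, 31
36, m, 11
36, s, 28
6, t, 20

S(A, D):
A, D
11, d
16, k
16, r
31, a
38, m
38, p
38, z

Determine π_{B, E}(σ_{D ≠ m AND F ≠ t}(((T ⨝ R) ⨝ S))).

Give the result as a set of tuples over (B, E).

T ⋈ R (natural join on B): {(1, 10, 16, a, k, 10), (1, 10, 16, a, n, 16), (1, 10, 16, a, r, 38), (1, 10, 16, a, x, 31), (1, 27, 14, s, k, 10), (1, 27, 14, s, n, 16), (1, 27, 14, s, r, 38), (1, 27, 14, s, x, 31), (1, 35, 24, t, k, 10), (1, 35, 24, t, n, 16), (1, 35, 24, t, r, 38), (1, 35, 24, t, x, 31), (1, 40, 13, z, k, 10), (1, 40, 13, z, n, 16), (1, 40, 13, z, r, 38), (1, 40, 13, z, x, 31), (1, 7, 39, k, k, 10), (1, 7, 39, k, n, 16), (1, 7, 39, k, r, 38), (1, 7, 39, k, x, 31), (36, 12, 15, v, m, 11), (36, 12, 15, v, s, 28), (36, 22, 31, s, m, 11), (36, 22, 31, s, s, 28), (36, 26, 7, x, m, 11), (36, 26, 7, x, s, 28), (36, 7, 8, x, m, 11), (36, 7, 8, x, s, 28)}
(T ⨝ R) ⋈ S (natural join on A): {(1, 10, 16, a, n, 16, k), (1, 10, 16, a, n, 16, r), (1, 10, 16, a, r, 38, m), (1, 10, 16, a, r, 38, p), (1, 10, 16, a, r, 38, z), (1, 10, 16, a, x, 31, a), (1, 27, 14, s, n, 16, k), (1, 27, 14, s, n, 16, r), (1, 27, 14, s, r, 38, m), (1, 27, 14, s, r, 38, p), (1, 27, 14, s, r, 38, z), (1, 27, 14, s, x, 31, a), (1, 35, 24, t, n, 16, k), (1, 35, 24, t, n, 16, r), (1, 35, 24, t, r, 38, m), (1, 35, 24, t, r, 38, p), (1, 35, 24, t, r, 38, z), (1, 35, 24, t, x, 31, a), (1, 40, 13, z, n, 16, k), (1, 40, 13, z, n, 16, r), (1, 40, 13, z, r, 38, m), (1, 40, 13, z, r, 38, p), (1, 40, 13, z, r, 38, z), (1, 40, 13, z, x, 31, a), (1, 7, 39, k, n, 16, k), (1, 7, 39, k, n, 16, r), (1, 7, 39, k, r, 38, m), (1, 7, 39, k, r, 38, p), (1, 7, 39, k, r, 38, z), (1, 7, 39, k, x, 31, a), (36, 12, 15, v, m, 11, d), (36, 22, 31, s, m, 11, d), (36, 26, 7, x, m, 11, d), (36, 7, 8, x, m, 11, d)}
Filtering on D ≠ m AND F ≠ t leaves {(1, 10, 16, a, n, 16, k), (1, 10, 16, a, n, 16, r), (1, 10, 16, a, r, 38, p), (1, 10, 16, a, r, 38, z), (1, 10, 16, a, x, 31, a), (1, 27, 14, s, n, 16, k), (1, 27, 14, s, n, 16, r), (1, 27, 14, s, r, 38, p), (1, 27, 14, s, r, 38, z), (1, 27, 14, s, x, 31, a), (1, 40, 13, z, n, 16, k), (1, 40, 13, z, n, 16, r), (1, 40, 13, z, r, 38, p), (1, 40, 13, z, r, 38, z), (1, 40, 13, z, x, 31, a), (1, 7, 39, k, n, 16, k), (1, 7, 39, k, n, 16, r), (1, 7, 39, k, r, 38, p), (1, 7, 39, k, r, 38, z), (1, 7, 39, k, x, 31, a), (36, 12, 15, v, m, 11, d), (36, 22, 31, s, m, 11, d), (36, 26, 7, x, m, 11, d), (36, 7, 8, x, m, 11, d)}.
π_{B, E} gives {(1, 10), (1, 27), (1, 40), (1, 7), (36, 12), (36, 22), (36, 26), (36, 7)} (16 duplicate(s) eliminated).

{(1, 10), (1, 27), (1, 40), (1, 7), (36, 12), (36, 22), (36, 26), (36, 7)}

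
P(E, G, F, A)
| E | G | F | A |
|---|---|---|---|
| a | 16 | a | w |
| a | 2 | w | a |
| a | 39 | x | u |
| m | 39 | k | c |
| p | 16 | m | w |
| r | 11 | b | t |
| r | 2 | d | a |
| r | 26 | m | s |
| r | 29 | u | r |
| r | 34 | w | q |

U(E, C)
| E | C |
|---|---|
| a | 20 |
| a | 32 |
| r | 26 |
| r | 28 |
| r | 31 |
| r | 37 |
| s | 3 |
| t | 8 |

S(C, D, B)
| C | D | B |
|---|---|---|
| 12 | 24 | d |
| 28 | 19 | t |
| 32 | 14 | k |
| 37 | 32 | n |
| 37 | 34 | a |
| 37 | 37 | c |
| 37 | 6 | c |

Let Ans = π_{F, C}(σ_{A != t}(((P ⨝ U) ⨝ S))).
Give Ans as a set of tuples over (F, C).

Natural join on E: {(a, 16, a, w, 20), (a, 16, a, w, 32), (a, 2, w, a, 20), (a, 2, w, a, 32), (a, 39, x, u, 20), (a, 39, x, u, 32), (r, 11, b, t, 26), (r, 11, b, t, 28), (r, 11, b, t, 31), (r, 11, b, t, 37), (r, 2, d, a, 26), (r, 2, d, a, 28), (r, 2, d, a, 31), (r, 2, d, a, 37), (r, 26, m, s, 26), (r, 26, m, s, 28), (r, 26, m, s, 31), (r, 26, m, s, 37), (r, 29, u, r, 26), (r, 29, u, r, 28), (r, 29, u, r, 31), (r, 29, u, r, 37), (r, 34, w, q, 26), (r, 34, w, q, 28), (r, 34, w, q, 31), (r, 34, w, q, 37)}
Natural join on C: {(a, 16, a, w, 32, 14, k), (a, 2, w, a, 32, 14, k), (a, 39, x, u, 32, 14, k), (r, 11, b, t, 28, 19, t), (r, 11, b, t, 37, 32, n), (r, 11, b, t, 37, 34, a), (r, 11, b, t, 37, 37, c), (r, 11, b, t, 37, 6, c), (r, 2, d, a, 28, 19, t), (r, 2, d, a, 37, 32, n), (r, 2, d, a, 37, 34, a), (r, 2, d, a, 37, 37, c), (r, 2, d, a, 37, 6, c), (r, 26, m, s, 28, 19, t), (r, 26, m, s, 37, 32, n), (r, 26, m, s, 37, 34, a), (r, 26, m, s, 37, 37, c), (r, 26, m, s, 37, 6, c), (r, 29, u, r, 28, 19, t), (r, 29, u, r, 37, 32, n), (r, 29, u, r, 37, 34, a), (r, 29, u, r, 37, 37, c), (r, 29, u, r, 37, 6, c), (r, 34, w, q, 28, 19, t), (r, 34, w, q, 37, 32, n), (r, 34, w, q, 37, 34, a), (r, 34, w, q, 37, 37, c), (r, 34, w, q, 37, 6, c)}
Selection A != t: {(a, 16, a, w, 32, 14, k), (a, 2, w, a, 32, 14, k), (a, 39, x, u, 32, 14, k), (r, 2, d, a, 28, 19, t), (r, 2, d, a, 37, 32, n), (r, 2, d, a, 37, 34, a), (r, 2, d, a, 37, 37, c), (r, 2, d, a, 37, 6, c), (r, 26, m, s, 28, 19, t), (r, 26, m, s, 37, 32, n), (r, 26, m, s, 37, 34, a), (r, 26, m, s, 37, 37, c), (r, 26, m, s, 37, 6, c), (r, 29, u, r, 28, 19, t), (r, 29, u, r, 37, 32, n), (r, 29, u, r, 37, 34, a), (r, 29, u, r, 37, 37, c), (r, 29, u, r, 37, 6, c), (r, 34, w, q, 28, 19, t), (r, 34, w, q, 37, 32, n), (r, 34, w, q, 37, 34, a), (r, 34, w, q, 37, 37, c), (r, 34, w, q, 37, 6, c)}
π_{F, C} gives {(a, 32), (d, 28), (d, 37), (m, 28), (m, 37), (u, 28), (u, 37), (w, 28), (w, 32), (w, 37), (x, 32)} (12 duplicate(s) eliminated).

{(a, 32), (d, 28), (d, 37), (m, 28), (m, 37), (u, 28), (u, 37), (w, 28), (w, 32), (w, 37), (x, 32)}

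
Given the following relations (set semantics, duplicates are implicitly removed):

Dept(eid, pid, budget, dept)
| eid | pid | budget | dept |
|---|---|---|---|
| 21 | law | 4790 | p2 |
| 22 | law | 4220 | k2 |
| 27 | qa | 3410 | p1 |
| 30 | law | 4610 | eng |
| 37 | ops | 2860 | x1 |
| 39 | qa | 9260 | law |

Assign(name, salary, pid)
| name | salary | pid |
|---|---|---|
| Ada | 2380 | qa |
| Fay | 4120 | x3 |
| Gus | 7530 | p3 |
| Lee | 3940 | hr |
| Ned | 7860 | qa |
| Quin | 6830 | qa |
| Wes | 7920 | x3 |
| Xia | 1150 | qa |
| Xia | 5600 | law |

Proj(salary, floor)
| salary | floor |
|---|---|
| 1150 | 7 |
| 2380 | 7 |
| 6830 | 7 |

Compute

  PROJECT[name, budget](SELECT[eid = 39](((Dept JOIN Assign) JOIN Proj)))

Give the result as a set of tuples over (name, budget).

Dept ⋈ Assign (natural join on pid): {(21, law, 4790, p2, Xia, 5600), (22, law, 4220, k2, Xia, 5600), (27, qa, 3410, p1, Ada, 2380), (27, qa, 3410, p1, Ned, 7860), (27, qa, 3410, p1, Quin, 6830), (27, qa, 3410, p1, Xia, 1150), (30, law, 4610, eng, Xia, 5600), (39, qa, 9260, law, Ada, 2380), (39, qa, 9260, law, Ned, 7860), (39, qa, 9260, law, Quin, 6830), (39, qa, 9260, law, Xia, 1150)}
(Dept JOIN Assign) ⋈ Proj (natural join on salary): {(27, qa, 3410, p1, Ada, 2380, 7), (27, qa, 3410, p1, Quin, 6830, 7), (27, qa, 3410, p1, Xia, 1150, 7), (39, qa, 9260, law, Ada, 2380, 7), (39, qa, 9260, law, Quin, 6830, 7), (39, qa, 9260, law, Xia, 1150, 7)}
Selection eid = 39: {(39, qa, 9260, law, Ada, 2380, 7), (39, qa, 9260, law, Quin, 6830, 7), (39, qa, 9260, law, Xia, 1150, 7)}
π[name, budget]: project onto (name, budget) → {(Ada, 9260), (Quin, 9260), (Xia, 9260)}

{(Ada, 9260), (Quin, 9260), (Xia, 9260)}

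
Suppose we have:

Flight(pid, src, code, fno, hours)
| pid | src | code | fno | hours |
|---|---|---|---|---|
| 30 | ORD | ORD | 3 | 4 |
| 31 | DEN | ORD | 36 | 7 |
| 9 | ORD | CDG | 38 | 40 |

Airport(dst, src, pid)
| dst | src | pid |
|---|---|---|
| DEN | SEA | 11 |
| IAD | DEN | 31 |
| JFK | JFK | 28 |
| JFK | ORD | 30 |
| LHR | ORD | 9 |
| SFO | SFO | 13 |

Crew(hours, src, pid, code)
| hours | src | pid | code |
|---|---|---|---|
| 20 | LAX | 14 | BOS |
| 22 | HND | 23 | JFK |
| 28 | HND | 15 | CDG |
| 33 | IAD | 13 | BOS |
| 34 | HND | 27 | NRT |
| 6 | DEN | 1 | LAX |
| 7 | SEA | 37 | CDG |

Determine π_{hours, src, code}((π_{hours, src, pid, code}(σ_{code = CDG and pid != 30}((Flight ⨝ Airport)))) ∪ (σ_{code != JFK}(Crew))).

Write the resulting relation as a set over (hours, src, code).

Natural join on pid, src: {(30, ORD, ORD, 3, 4, JFK), (31, DEN, ORD, 36, 7, IAD), (9, ORD, CDG, 38, 40, LHR)}
Apply σ_{code = CDG and pid != 30}; surviving tuples: {(9, ORD, CDG, 38, 40, LHR)}
π[hours, src, pid, code]: project onto (hours, src, pid, code) → {(40, ORD, 9, CDG)}
Apply σ_{code != JFK}; surviving tuples: {(20, LAX, 14, BOS), (28, HND, 15, CDG), (33, IAD, 13, BOS), (34, HND, 27, NRT), (6, DEN, 1, LAX), (7, SEA, 37, CDG)}
Taking the union: {(20, LAX, 14, BOS), (28, HND, 15, CDG), (33, IAD, 13, BOS), (34, HND, 27, NRT), (40, ORD, 9, CDG), (6, DEN, 1, LAX), (7, SEA, 37, CDG)}
π[hours, src, code]: project onto (hours, src, code) → {(20, LAX, BOS), (28, HND, CDG), (33, IAD, BOS), (34, HND, NRT), (40, ORD, CDG), (6, DEN, LAX), (7, SEA, CDG)}

{(20, LAX, BOS), (28, HND, CDG), (33, IAD, BOS), (34, HND, NRT), (40, ORD, CDG), (6, DEN, LAX), (7, SEA, CDG)}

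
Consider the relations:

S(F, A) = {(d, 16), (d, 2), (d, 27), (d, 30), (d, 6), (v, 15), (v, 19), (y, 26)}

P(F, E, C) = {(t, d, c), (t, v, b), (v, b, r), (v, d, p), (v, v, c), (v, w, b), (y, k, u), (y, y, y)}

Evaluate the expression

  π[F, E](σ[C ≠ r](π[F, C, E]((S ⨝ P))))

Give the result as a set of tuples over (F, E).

{(v, d), (v, v), (v, w), (y, k), (y, y)}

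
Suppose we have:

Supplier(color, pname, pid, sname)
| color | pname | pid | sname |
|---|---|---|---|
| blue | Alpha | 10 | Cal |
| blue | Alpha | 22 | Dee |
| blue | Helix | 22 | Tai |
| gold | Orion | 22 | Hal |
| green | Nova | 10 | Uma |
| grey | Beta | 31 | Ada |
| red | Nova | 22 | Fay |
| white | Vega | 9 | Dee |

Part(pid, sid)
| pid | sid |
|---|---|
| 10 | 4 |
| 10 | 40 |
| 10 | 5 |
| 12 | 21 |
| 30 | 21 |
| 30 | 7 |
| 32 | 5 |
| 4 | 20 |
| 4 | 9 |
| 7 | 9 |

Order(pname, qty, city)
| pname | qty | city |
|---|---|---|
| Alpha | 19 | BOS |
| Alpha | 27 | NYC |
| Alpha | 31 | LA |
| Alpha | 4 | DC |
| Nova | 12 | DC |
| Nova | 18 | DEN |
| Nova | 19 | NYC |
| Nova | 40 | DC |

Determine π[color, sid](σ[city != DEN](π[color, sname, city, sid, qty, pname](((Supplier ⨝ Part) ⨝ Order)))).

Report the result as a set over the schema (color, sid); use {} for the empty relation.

{(blue, 4), (blue, 40), (blue, 5), (green, 4), (green, 40), (green, 5)}

Natural join on pid: {(blue, Alpha, 10, Cal, 4), (blue, Alpha, 10, Cal, 40), (blue, Alpha, 10, Cal, 5), (green, Nova, 10, Uma, 4), (green, Nova, 10, Uma, 40), (green, Nova, 10, Uma, 5)}
Natural join on pname: {(blue, Alpha, 10, Cal, 4, 19, BOS), (blue, Alpha, 10, Cal, 4, 27, NYC), (blue, Alpha, 10, Cal, 4, 31, LA), (blue, Alpha, 10, Cal, 4, 4, DC), (blue, Alpha, 10, Cal, 40, 19, BOS), (blue, Alpha, 10, Cal, 40, 27, NYC), (blue, Alpha, 10, Cal, 40, 31, LA), (blue, Alpha, 10, Cal, 40, 4, DC), (blue, Alpha, 10, Cal, 5, 19, BOS), (blue, Alpha, 10, Cal, 5, 27, NYC), (blue, Alpha, 10, Cal, 5, 31, LA), (blue, Alpha, 10, Cal, 5, 4, DC), (green, Nova, 10, Uma, 4, 12, DC), (green, Nova, 10, Uma, 4, 18, DEN), (green, Nova, 10, Uma, 4, 19, NYC), (green, Nova, 10, Uma, 4, 40, DC), (green, Nova, 10, Uma, 40, 12, DC), (green, Nova, 10, Uma, 40, 18, DEN), (green, Nova, 10, Uma, 40, 19, NYC), (green, Nova, 10, Uma, 40, 40, DC), (green, Nova, 10, Uma, 5, 12, DC), (green, Nova, 10, Uma, 5, 18, DEN), (green, Nova, 10, Uma, 5, 19, NYC), (green, Nova, 10, Uma, 5, 40, DC)}
Keep only column(s) color, sname, city, sid, qty, pname: {(blue, Cal, BOS, 4, 19, Alpha), (blue, Cal, BOS, 40, 19, Alpha), (blue, Cal, BOS, 5, 19, Alpha), (blue, Cal, DC, 4, 4, Alpha), (blue, Cal, DC, 40, 4, Alpha), (blue, Cal, DC, 5, 4, Alpha), (blue, Cal, LA, 4, 31, Alpha), (blue, Cal, LA, 40, 31, Alpha), (blue, Cal, LA, 5, 31, Alpha), (blue, Cal, NYC, 4, 27, Alpha), (blue, Cal, NYC, 40, 27, Alpha), (blue, Cal, NYC, 5, 27, Alpha), (green, Uma, DC, 4, 12, Nova), (green, Uma, DC, 4, 40, Nova), (green, Uma, DC, 40, 12, Nova), (green, Uma, DC, 40, 40, Nova), (green, Uma, DC, 5, 12, Nova), (green, Uma, DC, 5, 40, Nova), (green, Uma, DEN, 4, 18, Nova), (green, Uma, DEN, 40, 18, Nova), (green, Uma, DEN, 5, 18, Nova), (green, Uma, NYC, 4, 19, Nova), (green, Uma, NYC, 40, 19, Nova), (green, Uma, NYC, 5, 19, Nova)}
σ[city != DEN]: keep tuples satisfying city != DEN → {(blue, Cal, BOS, 4, 19, Alpha), (blue, Cal, BOS, 40, 19, Alpha), (blue, Cal, BOS, 5, 19, Alpha), (blue, Cal, DC, 4, 4, Alpha), (blue, Cal, DC, 40, 4, Alpha), (blue, Cal, DC, 5, 4, Alpha), (blue, Cal, LA, 4, 31, Alpha), (blue, Cal, LA, 40, 31, Alpha), (blue, Cal, LA, 5, 31, Alpha), (blue, Cal, NYC, 4, 27, Alpha), (blue, Cal, NYC, 40, 27, Alpha), (blue, Cal, NYC, 5, 27, Alpha), (green, Uma, DC, 4, 12, Nova), (green, Uma, DC, 4, 40, Nova), (green, Uma, DC, 40, 12, Nova), (green, Uma, DC, 40, 40, Nova), (green, Uma, DC, 5, 12, Nova), (green, Uma, DC, 5, 40, Nova), (green, Uma, NYC, 4, 19, Nova), (green, Uma, NYC, 40, 19, Nova), (green, Uma, NYC, 5, 19, Nova)}
Keep only column(s) color, sid (15 duplicate(s) eliminated): {(blue, 4), (blue, 40), (blue, 5), (green, 4), (green, 40), (green, 5)}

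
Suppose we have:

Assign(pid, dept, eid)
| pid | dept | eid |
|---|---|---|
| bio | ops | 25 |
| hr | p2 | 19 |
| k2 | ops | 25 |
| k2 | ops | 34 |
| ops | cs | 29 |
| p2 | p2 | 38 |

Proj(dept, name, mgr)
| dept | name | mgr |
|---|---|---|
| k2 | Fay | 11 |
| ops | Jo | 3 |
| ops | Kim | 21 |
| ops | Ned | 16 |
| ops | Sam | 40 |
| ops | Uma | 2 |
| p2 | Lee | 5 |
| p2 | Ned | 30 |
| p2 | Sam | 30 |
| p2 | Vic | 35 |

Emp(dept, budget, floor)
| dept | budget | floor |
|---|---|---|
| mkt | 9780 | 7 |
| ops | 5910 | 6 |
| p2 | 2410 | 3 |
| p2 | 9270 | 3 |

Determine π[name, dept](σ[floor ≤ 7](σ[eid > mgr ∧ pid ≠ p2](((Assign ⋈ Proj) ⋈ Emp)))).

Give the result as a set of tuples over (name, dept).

{(Jo, ops), (Kim, ops), (Lee, p2), (Ned, ops), (Uma, ops)}

Natural join on dept: {(bio, ops, 25, Jo, 3), (bio, ops, 25, Kim, 21), (bio, ops, 25, Ned, 16), (bio, ops, 25, Sam, 40), (bio, ops, 25, Uma, 2), (hr, p2, 19, Lee, 5), (hr, p2, 19, Ned, 30), (hr, p2, 19, Sam, 30), (hr, p2, 19, Vic, 35), (k2, ops, 25, Jo, 3), (k2, ops, 25, Kim, 21), (k2, ops, 25, Ned, 16), (k2, ops, 25, Sam, 40), (k2, ops, 25, Uma, 2), (k2, ops, 34, Jo, 3), (k2, ops, 34, Kim, 21), (k2, ops, 34, Ned, 16), (k2, ops, 34, Sam, 40), (k2, ops, 34, Uma, 2), (p2, p2, 38, Lee, 5), (p2, p2, 38, Ned, 30), (p2, p2, 38, Sam, 30), (p2, p2, 38, Vic, 35)}
Natural join on dept: {(bio, ops, 25, Jo, 3, 5910, 6), (bio, ops, 25, Kim, 21, 5910, 6), (bio, ops, 25, Ned, 16, 5910, 6), (bio, ops, 25, Sam, 40, 5910, 6), (bio, ops, 25, Uma, 2, 5910, 6), (hr, p2, 19, Lee, 5, 2410, 3), (hr, p2, 19, Lee, 5, 9270, 3), (hr, p2, 19, Ned, 30, 2410, 3), (hr, p2, 19, Ned, 30, 9270, 3), (hr, p2, 19, Sam, 30, 2410, 3), (hr, p2, 19, Sam, 30, 9270, 3), (hr, p2, 19, Vic, 35, 2410, 3), (hr, p2, 19, Vic, 35, 9270, 3), (k2, ops, 25, Jo, 3, 5910, 6), (k2, ops, 25, Kim, 21, 5910, 6), (k2, ops, 25, Ned, 16, 5910, 6), (k2, ops, 25, Sam, 40, 5910, 6), (k2, ops, 25, Uma, 2, 5910, 6), (k2, ops, 34, Jo, 3, 5910, 6), (k2, ops, 34, Kim, 21, 5910, 6), (k2, ops, 34, Ned, 16, 5910, 6), (k2, ops, 34, Sam, 40, 5910, 6), (k2, ops, 34, Uma, 2, 5910, 6), (p2, p2, 38, Lee, 5, 2410, 3), (p2, p2, 38, Lee, 5, 9270, 3), (p2, p2, 38, Ned, 30, 2410, 3), (p2, p2, 38, Ned, 30, 9270, 3), (p2, p2, 38, Sam, 30, 2410, 3), (p2, p2, 38, Sam, 30, 9270, 3), (p2, p2, 38, Vic, 35, 2410, 3), (p2, p2, 38, Vic, 35, 9270, 3)}
Selection eid > mgr ∧ pid ≠ p2: {(bio, ops, 25, Jo, 3, 5910, 6), (bio, ops, 25, Kim, 21, 5910, 6), (bio, ops, 25, Ned, 16, 5910, 6), (bio, ops, 25, Uma, 2, 5910, 6), (hr, p2, 19, Lee, 5, 2410, 3), (hr, p2, 19, Lee, 5, 9270, 3), (k2, ops, 25, Jo, 3, 5910, 6), (k2, ops, 25, Kim, 21, 5910, 6), (k2, ops, 25, Ned, 16, 5910, 6), (k2, ops, 25, Uma, 2, 5910, 6), (k2, ops, 34, Jo, 3, 5910, 6), (k2, ops, 34, Kim, 21, 5910, 6), (k2, ops, 34, Ned, 16, 5910, 6), (k2, ops, 34, Uma, 2, 5910, 6)}
Selection floor ≤ 7: {(bio, ops, 25, Jo, 3, 5910, 6), (bio, ops, 25, Kim, 21, 5910, 6), (bio, ops, 25, Ned, 16, 5910, 6), (bio, ops, 25, Uma, 2, 5910, 6), (hr, p2, 19, Lee, 5, 2410, 3), (hr, p2, 19, Lee, 5, 9270, 3), (k2, ops, 25, Jo, 3, 5910, 6), (k2, ops, 25, Kim, 21, 5910, 6), (k2, ops, 25, Ned, 16, 5910, 6), (k2, ops, 25, Uma, 2, 5910, 6), (k2, ops, 34, Jo, 3, 5910, 6), (k2, ops, 34, Kim, 21, 5910, 6), (k2, ops, 34, Ned, 16, 5910, 6), (k2, ops, 34, Uma, 2, 5910, 6)}
π[name, dept]: project onto (name, dept) (9 duplicate(s) eliminated) → {(Jo, ops), (Kim, ops), (Lee, p2), (Ned, ops), (Uma, ops)}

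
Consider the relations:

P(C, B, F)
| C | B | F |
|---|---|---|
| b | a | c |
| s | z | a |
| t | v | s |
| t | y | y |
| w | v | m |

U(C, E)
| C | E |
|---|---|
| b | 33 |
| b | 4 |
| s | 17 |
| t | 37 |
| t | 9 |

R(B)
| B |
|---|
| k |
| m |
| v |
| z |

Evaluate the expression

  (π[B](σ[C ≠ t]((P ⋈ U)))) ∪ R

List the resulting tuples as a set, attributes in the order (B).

{a, k, m, v, z}

Natural join on C: {(b, a, c, 33), (b, a, c, 4), (s, z, a, 17), (t, v, s, 37), (t, v, s, 9), (t, y, y, 37), (t, y, y, 9)}
Filtering on C ≠ t leaves {(b, a, c, 33), (b, a, c, 4), (s, z, a, 17)}.
π_{B} gives {a, z} (1 duplicate(s) eliminated).
Taking the union: {a, k, m, v, z}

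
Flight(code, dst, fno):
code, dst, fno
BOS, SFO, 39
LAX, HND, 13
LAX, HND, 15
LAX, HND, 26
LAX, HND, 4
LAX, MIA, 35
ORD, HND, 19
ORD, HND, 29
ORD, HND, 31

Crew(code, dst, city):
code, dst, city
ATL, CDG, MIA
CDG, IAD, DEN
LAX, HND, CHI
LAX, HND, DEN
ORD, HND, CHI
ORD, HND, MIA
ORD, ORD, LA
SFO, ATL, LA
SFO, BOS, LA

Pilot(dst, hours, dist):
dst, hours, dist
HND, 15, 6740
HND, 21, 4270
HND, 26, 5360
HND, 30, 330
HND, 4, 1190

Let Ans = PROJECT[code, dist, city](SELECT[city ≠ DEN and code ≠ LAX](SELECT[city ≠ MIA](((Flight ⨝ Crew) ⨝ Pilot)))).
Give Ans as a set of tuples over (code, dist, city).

{(ORD, 1190, CHI), (ORD, 330, CHI), (ORD, 4270, CHI), (ORD, 5360, CHI), (ORD, 6740, CHI)}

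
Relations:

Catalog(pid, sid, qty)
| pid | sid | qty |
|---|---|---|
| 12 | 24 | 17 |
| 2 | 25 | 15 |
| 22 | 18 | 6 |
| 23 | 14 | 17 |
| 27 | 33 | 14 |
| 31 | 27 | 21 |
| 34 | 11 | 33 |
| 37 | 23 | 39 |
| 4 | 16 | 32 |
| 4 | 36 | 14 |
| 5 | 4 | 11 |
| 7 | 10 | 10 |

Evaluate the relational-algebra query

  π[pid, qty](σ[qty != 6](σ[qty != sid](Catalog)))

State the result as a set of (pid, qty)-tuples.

{(12, 17), (2, 15), (23, 17), (27, 14), (31, 21), (34, 33), (37, 39), (4, 14), (4, 32), (5, 11)}

σ[qty != sid]: keep tuples satisfying qty != sid → {(12, 24, 17), (2, 25, 15), (22, 18, 6), (23, 14, 17), (27, 33, 14), (31, 27, 21), (34, 11, 33), (37, 23, 39), (4, 16, 32), (4, 36, 14), (5, 4, 11)}
σ[qty != 6]: keep tuples satisfying qty != 6 → {(12, 24, 17), (2, 25, 15), (23, 14, 17), (27, 33, 14), (31, 27, 21), (34, 11, 33), (37, 23, 39), (4, 16, 32), (4, 36, 14), (5, 4, 11)}
π_{pid, qty} gives {(12, 17), (2, 15), (23, 17), (27, 14), (31, 21), (34, 33), (37, 39), (4, 14), (4, 32), (5, 11)}.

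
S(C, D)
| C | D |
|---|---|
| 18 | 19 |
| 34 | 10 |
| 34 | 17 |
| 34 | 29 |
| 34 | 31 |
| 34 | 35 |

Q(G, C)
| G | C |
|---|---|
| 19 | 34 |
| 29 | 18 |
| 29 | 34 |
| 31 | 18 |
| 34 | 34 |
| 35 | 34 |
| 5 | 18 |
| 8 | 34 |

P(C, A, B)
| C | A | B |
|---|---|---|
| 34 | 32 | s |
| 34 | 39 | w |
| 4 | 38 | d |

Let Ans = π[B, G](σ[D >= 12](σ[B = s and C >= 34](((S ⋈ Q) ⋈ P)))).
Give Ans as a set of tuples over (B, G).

{(s, 19), (s, 29), (s, 34), (s, 35), (s, 8)}

Natural join on C: {(18, 19, 29), (18, 19, 31), (18, 19, 5), (34, 10, 19), (34, 10, 29), (34, 10, 34), (34, 10, 35), (34, 10, 8), (34, 17, 19), (34, 17, 29), (34, 17, 34), (34, 17, 35), (34, 17, 8), (34, 29, 19), (34, 29, 29), (34, 29, 34), (34, 29, 35), (34, 29, 8), (34, 31, 19), (34, 31, 29), (34, 31, 34), (34, 31, 35), (34, 31, 8), (34, 35, 19), (34, 35, 29), (34, 35, 34), (34, 35, 35), (34, 35, 8)}
Natural join on C: {(34, 10, 19, 32, s), (34, 10, 19, 39, w), (34, 10, 29, 32, s), (34, 10, 29, 39, w), (34, 10, 34, 32, s), (34, 10, 34, 39, w), (34, 10, 35, 32, s), (34, 10, 35, 39, w), (34, 10, 8, 32, s), (34, 10, 8, 39, w), (34, 17, 19, 32, s), (34, 17, 19, 39, w), (34, 17, 29, 32, s), (34, 17, 29, 39, w), (34, 17, 34, 32, s), (34, 17, 34, 39, w), (34, 17, 35, 32, s), (34, 17, 35, 39, w), (34, 17, 8, 32, s), (34, 17, 8, 39, w), (34, 29, 19, 32, s), (34, 29, 19, 39, w), (34, 29, 29, 32, s), (34, 29, 29, 39, w), (34, 29, 34, 32, s), (34, 29, 34, 39, w), (34, 29, 35, 32, s), (34, 29, 35, 39, w), (34, 29, 8, 32, s), (34, 29, 8, 39, w), (34, 31, 19, 32, s), (34, 31, 19, 39, w), (34, 31, 29, 32, s), (34, 31, 29, 39, w), (34, 31, 34, 32, s), (34, 31, 34, 39, w), (34, 31, 35, 32, s), (34, 31, 35, 39, w), (34, 31, 8, 32, s), (34, 31, 8, 39, w), (34, 35, 19, 32, s), (34, 35, 19, 39, w), (34, 35, 29, 32, s), (34, 35, 29, 39, w), (34, 35, 34, 32, s), (34, 35, 34, 39, w), (34, 35, 35, 32, s), (34, 35, 35, 39, w), (34, 35, 8, 32, s), (34, 35, 8, 39, w)}
Apply σ_{B = s and C >= 34}; surviving tuples: {(34, 10, 19, 32, s), (34, 10, 29, 32, s), (34, 10, 34, 32, s), (34, 10, 35, 32, s), (34, 10, 8, 32, s), (34, 17, 19, 32, s), (34, 17, 29, 32, s), (34, 17, 34, 32, s), (34, 17, 35, 32, s), (34, 17, 8, 32, s), (34, 29, 19, 32, s), (34, 29, 29, 32, s), (34, 29, 34, 32, s), (34, 29, 35, 32, s), (34, 29, 8, 32, s), (34, 31, 19, 32, s), (34, 31, 29, 32, s), (34, 31, 34, 32, s), (34, 31, 35, 32, s), (34, 31, 8, 32, s), (34, 35, 19, 32, s), (34, 35, 29, 32, s), (34, 35, 34, 32, s), (34, 35, 35, 32, s), (34, 35, 8, 32, s)}
Apply σ_{D >= 12}; surviving tuples: {(34, 17, 19, 32, s), (34, 17, 29, 32, s), (34, 17, 34, 32, s), (34, 17, 35, 32, s), (34, 17, 8, 32, s), (34, 29, 19, 32, s), (34, 29, 29, 32, s), (34, 29, 34, 32, s), (34, 29, 35, 32, s), (34, 29, 8, 32, s), (34, 31, 19, 32, s), (34, 31, 29, 32, s), (34, 31, 34, 32, s), (34, 31, 35, 32, s), (34, 31, 8, 32, s), (34, 35, 19, 32, s), (34, 35, 29, 32, s), (34, 35, 34, 32, s), (34, 35, 35, 32, s), (34, 35, 8, 32, s)}
π_{B, G} gives {(s, 19), (s, 29), (s, 34), (s, 35), (s, 8)} (15 duplicate(s) eliminated).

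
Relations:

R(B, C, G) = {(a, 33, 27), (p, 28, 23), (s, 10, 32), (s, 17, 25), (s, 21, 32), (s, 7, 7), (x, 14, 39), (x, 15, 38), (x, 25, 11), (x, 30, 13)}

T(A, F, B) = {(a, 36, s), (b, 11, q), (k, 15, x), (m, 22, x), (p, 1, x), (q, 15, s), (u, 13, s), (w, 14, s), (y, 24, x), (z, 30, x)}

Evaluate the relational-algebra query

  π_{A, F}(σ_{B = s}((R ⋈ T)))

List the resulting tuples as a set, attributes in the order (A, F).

{(a, 36), (q, 15), (u, 13), (w, 14)}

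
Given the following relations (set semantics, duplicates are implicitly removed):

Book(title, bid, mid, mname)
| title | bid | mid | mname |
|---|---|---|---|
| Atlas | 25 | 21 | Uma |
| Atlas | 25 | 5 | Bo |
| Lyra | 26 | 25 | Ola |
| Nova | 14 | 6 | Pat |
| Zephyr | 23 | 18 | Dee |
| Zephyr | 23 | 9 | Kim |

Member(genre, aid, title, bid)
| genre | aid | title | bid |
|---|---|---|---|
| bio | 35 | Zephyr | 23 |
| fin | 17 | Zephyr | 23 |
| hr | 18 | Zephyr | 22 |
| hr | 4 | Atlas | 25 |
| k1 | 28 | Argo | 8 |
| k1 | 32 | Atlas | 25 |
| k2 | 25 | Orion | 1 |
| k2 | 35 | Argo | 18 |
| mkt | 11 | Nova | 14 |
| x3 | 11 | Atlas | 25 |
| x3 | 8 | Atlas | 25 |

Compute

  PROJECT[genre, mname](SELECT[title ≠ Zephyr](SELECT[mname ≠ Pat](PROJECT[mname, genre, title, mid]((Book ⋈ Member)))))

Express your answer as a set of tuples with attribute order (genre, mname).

{(hr, Bo), (hr, Uma), (k1, Bo), (k1, Uma), (x3, Bo), (x3, Uma)}

Book ⋈ Member (natural join on title, bid): {(Atlas, 25, 21, Uma, hr, 4), (Atlas, 25, 21, Uma, k1, 32), (Atlas, 25, 21, Uma, x3, 11), (Atlas, 25, 21, Uma, x3, 8), (Atlas, 25, 5, Bo, hr, 4), (Atlas, 25, 5, Bo, k1, 32), (Atlas, 25, 5, Bo, x3, 11), (Atlas, 25, 5, Bo, x3, 8), (Nova, 14, 6, Pat, mkt, 11), (Zephyr, 23, 18, Dee, bio, 35), (Zephyr, 23, 18, Dee, fin, 17), (Zephyr, 23, 9, Kim, bio, 35), (Zephyr, 23, 9, Kim, fin, 17)}
π[mname, genre, title, mid]: project onto (mname, genre, title, mid) (2 duplicate(s) eliminated) → {(Bo, hr, Atlas, 5), (Bo, k1, Atlas, 5), (Bo, x3, Atlas, 5), (Dee, bio, Zephyr, 18), (Dee, fin, Zephyr, 18), (Kim, bio, Zephyr, 9), (Kim, fin, Zephyr, 9), (Pat, mkt, Nova, 6), (Uma, hr, Atlas, 21), (Uma, k1, Atlas, 21), (Uma, x3, Atlas, 21)}
Filtering on mname ≠ Pat leaves {(Bo, hr, Atlas, 5), (Bo, k1, Atlas, 5), (Bo, x3, Atlas, 5), (Dee, bio, Zephyr, 18), (Dee, fin, Zephyr, 18), (Kim, bio, Zephyr, 9), (Kim, fin, Zephyr, 9), (Uma, hr, Atlas, 21), (Uma, k1, Atlas, 21), (Uma, x3, Atlas, 21)}.
Filtering on title ≠ Zephyr leaves {(Bo, hr, Atlas, 5), (Bo, k1, Atlas, 5), (Bo, x3, Atlas, 5), (Uma, hr, Atlas, 21), (Uma, k1, Atlas, 21), (Uma, x3, Atlas, 21)}.
π[genre, mname]: project onto (genre, mname) → {(hr, Bo), (hr, Uma), (k1, Bo), (k1, Uma), (x3, Bo), (x3, Uma)}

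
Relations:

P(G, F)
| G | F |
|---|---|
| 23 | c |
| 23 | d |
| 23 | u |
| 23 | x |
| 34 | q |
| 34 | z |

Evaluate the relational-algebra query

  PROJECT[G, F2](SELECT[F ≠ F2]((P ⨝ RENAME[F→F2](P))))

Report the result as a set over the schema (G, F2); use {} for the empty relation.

ρ[F→F2]: schema becomes (G, F2); tuples unchanged.
Natural join on G: {(23, c, c), (23, c, d), (23, c, u), (23, c, x), (23, d, c), (23, d, d), (23, d, u), (23, d, x), (23, u, c), (23, u, d), (23, u, u), (23, u, x), (23, x, c), (23, x, d), (23, x, u), (23, x, x), (34, q, q), (34, q, z), (34, z, q), (34, z, z)}
σ[F ≠ F2]: keep tuples satisfying F ≠ F2 → {(23, c, d), (23, c, u), (23, c, x), (23, d, c), (23, d, u), (23, d, x), (23, u, c), (23, u, d), (23, u, x), (23, x, c), (23, x, d), (23, x, u), (34, q, z), (34, z, q)}
Keep only column(s) G, F2 (8 duplicate(s) eliminated): {(23, c), (23, d), (23, u), (23, x), (34, q), (34, z)}

{(23, c), (23, d), (23, u), (23, x), (34, q), (34, z)}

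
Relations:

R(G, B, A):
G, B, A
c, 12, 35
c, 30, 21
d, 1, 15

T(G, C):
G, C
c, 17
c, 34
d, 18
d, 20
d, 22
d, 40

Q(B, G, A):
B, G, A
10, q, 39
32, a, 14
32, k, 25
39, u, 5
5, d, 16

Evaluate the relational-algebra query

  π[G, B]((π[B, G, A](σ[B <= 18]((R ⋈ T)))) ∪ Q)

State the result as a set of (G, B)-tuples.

R ⋈ T (natural join on G): {(c, 12, 35, 17), (c, 12, 35, 34), (c, 30, 21, 17), (c, 30, 21, 34), (d, 1, 15, 18), (d, 1, 15, 20), (d, 1, 15, 22), (d, 1, 15, 40)}
Apply σ_{B <= 18}; surviving tuples: {(c, 12, 35, 17), (c, 12, 35, 34), (d, 1, 15, 18), (d, 1, 15, 20), (d, 1, 15, 22), (d, 1, 15, 40)}
π[B, G, A]: project onto (B, G, A) (4 duplicate(s) eliminated) → {(1, d, 15), (12, c, 35)}
Union: {(1, d, 15), (12, c, 35)} with {(10, q, 39), (32, a, 14), (32, k, 25), (39, u, 5), (5, d, 16)} → {(1, d, 15), (10, q, 39), (12, c, 35), (32, a, 14), (32, k, 25), (39, u, 5), (5, d, 16)}
π[G, B]: project onto (G, B) → {(a, 32), (c, 12), (d, 1), (d, 5), (k, 32), (q, 10), (u, 39)}

{(a, 32), (c, 12), (d, 1), (d, 5), (k, 32), (q, 10), (u, 39)}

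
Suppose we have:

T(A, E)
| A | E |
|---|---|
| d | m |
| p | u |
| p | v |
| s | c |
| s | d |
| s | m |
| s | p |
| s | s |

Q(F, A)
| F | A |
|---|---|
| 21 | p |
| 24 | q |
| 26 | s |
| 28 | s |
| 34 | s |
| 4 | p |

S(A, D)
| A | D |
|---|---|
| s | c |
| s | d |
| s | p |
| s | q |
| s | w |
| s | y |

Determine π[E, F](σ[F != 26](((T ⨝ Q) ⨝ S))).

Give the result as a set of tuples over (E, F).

Natural join on A: {(p, u, 21), (p, u, 4), (p, v, 21), (p, v, 4), (s, c, 26), (s, c, 28), (s, c, 34), (s, d, 26), (s, d, 28), (s, d, 34), (s, m, 26), (s, m, 28), (s, m, 34), (s, p, 26), (s, p, 28), (s, p, 34), (s, s, 26), (s, s, 28), (s, s, 34)}
Natural join on A: {(s, c, 26, c), (s, c, 26, d), (s, c, 26, p), (s, c, 26, q), (s, c, 26, w), (s, c, 26, y), (s, c, 28, c), (s, c, 28, d), (s, c, 28, p), (s, c, 28, q), (s, c, 28, w), (s, c, 28, y), (s, c, 34, c), (s, c, 34, d), (s, c, 34, p), (s, c, 34, q), (s, c, 34, w), (s, c, 34, y), (s, d, 26, c), (s, d, 26, d), (s, d, 26, p), (s, d, 26, q), (s, d, 26, w), (s, d, 26, y), (s, d, 28, c), (s, d, 28, d), (s, d, 28, p), (s, d, 28, q), (s, d, 28, w), (s, d, 28, y), (s, d, 34, c), (s, d, 34, d), (s, d, 34, p), (s, d, 34, q), (s, d, 34, w), (s, d, 34, y), (s, m, 26, c), (s, m, 26, d), (s, m, 26, p), (s, m, 26, q), (s, m, 26, w), (s, m, 26, y), (s, m, 28, c), (s, m, 28, d), (s, m, 28, p), (s, m, 28, q), (s, m, 28, w), (s, m, 28, y), (s, m, 34, c), (s, m, 34, d), (s, m, 34, p), (s, m, 34, q), (s, m, 34, w), (s, m, 34, y), (s, p, 26, c), (s, p, 26, d), (s, p, 26, p), (s, p, 26, q), (s, p, 26, w), (s, p, 26, y), (s, p, 28, c), (s, p, 28, d), (s, p, 28, p), (s, p, 28, q), (s, p, 28, w), (s, p, 28, y), (s, p, 34, c), (s, p, 34, d), (s, p, 34, p), (s, p, 34, q), (s, p, 34, w), (s, p, 34, y), (s, s, 26, c), (s, s, 26, d), (s, s, 26, p), (s, s, 26, q), (s, s, 26, w), (s, s, 26, y), (s, s, 28, c), (s, s, 28, d), (s, s, 28, p), (s, s, 28, q), (s, s, 28, w), (s, s, 28, y), (s, s, 34, c), (s, s, 34, d), (s, s, 34, p), (s, s, 34, q), (s, s, 34, w), (s, s, 34, y)}
σ[F != 26]: keep tuples satisfying F != 26 → {(s, c, 28, c), (s, c, 28, d), (s, c, 28, p), (s, c, 28, q), (s, c, 28, w), (s, c, 28, y), (s, c, 34, c), (s, c, 34, d), (s, c, 34, p), (s, c, 34, q), (s, c, 34, w), (s, c, 34, y), (s, d, 28, c), (s, d, 28, d), (s, d, 28, p), (s, d, 28, q), (s, d, 28, w), (s, d, 28, y), (s, d, 34, c), (s, d, 34, d), (s, d, 34, p), (s, d, 34, q), (s, d, 34, w), (s, d, 34, y), (s, m, 28, c), (s, m, 28, d), (s, m, 28, p), (s, m, 28, q), (s, m, 28, w), (s, m, 28, y), (s, m, 34, c), (s, m, 34, d), (s, m, 34, p), (s, m, 34, q), (s, m, 34, w), (s, m, 34, y), (s, p, 28, c), (s, p, 28, d), (s, p, 28, p), (s, p, 28, q), (s, p, 28, w), (s, p, 28, y), (s, p, 34, c), (s, p, 34, d), (s, p, 34, p), (s, p, 34, q), (s, p, 34, w), (s, p, 34, y), (s, s, 28, c), (s, s, 28, d), (s, s, 28, p), (s, s, 28, q), (s, s, 28, w), (s, s, 28, y), (s, s, 34, c), (s, s, 34, d), (s, s, 34, p), (s, s, 34, q), (s, s, 34, w), (s, s, 34, y)}
Projecting to E, F (50 duplicate(s) eliminated): {(c, 28), (c, 34), (d, 28), (d, 34), (m, 28), (m, 34), (p, 28), (p, 34), (s, 28), (s, 34)}

{(c, 28), (c, 34), (d, 28), (d, 34), (m, 28), (m, 34), (p, 28), (p, 34), (s, 28), (s, 34)}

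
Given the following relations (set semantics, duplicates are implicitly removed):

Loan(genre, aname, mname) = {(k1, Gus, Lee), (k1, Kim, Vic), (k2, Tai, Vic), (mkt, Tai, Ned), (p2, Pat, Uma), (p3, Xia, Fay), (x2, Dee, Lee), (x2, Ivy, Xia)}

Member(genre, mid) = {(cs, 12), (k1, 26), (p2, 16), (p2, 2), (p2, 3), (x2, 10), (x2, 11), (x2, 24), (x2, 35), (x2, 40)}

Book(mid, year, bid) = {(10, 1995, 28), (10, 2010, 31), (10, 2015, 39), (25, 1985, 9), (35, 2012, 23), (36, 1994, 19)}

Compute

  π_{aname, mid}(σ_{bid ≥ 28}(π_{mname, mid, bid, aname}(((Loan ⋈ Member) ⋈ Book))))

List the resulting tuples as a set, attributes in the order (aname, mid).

Loan ⋈ Member (natural join on genre): {(k1, Gus, Lee, 26), (k1, Kim, Vic, 26), (p2, Pat, Uma, 16), (p2, Pat, Uma, 2), (p2, Pat, Uma, 3), (x2, Dee, Lee, 10), (x2, Dee, Lee, 11), (x2, Dee, Lee, 24), (x2, Dee, Lee, 35), (x2, Dee, Lee, 40), (x2, Ivy, Xia, 10), (x2, Ivy, Xia, 11), (x2, Ivy, Xia, 24), (x2, Ivy, Xia, 35), (x2, Ivy, Xia, 40)}
(Loan ⋈ Member) ⋈ Book (natural join on mid): {(x2, Dee, Lee, 10, 1995, 28), (x2, Dee, Lee, 10, 2010, 31), (x2, Dee, Lee, 10, 2015, 39), (x2, Dee, Lee, 35, 2012, 23), (x2, Ivy, Xia, 10, 1995, 28), (x2, Ivy, Xia, 10, 2010, 31), (x2, Ivy, Xia, 10, 2015, 39), (x2, Ivy, Xia, 35, 2012, 23)}
π[mname, mid, bid, aname]: project onto (mname, mid, bid, aname) → {(Lee, 10, 28, Dee), (Lee, 10, 31, Dee), (Lee, 10, 39, Dee), (Lee, 35, 23, Dee), (Xia, 10, 28, Ivy), (Xia, 10, 31, Ivy), (Xia, 10, 39, Ivy), (Xia, 35, 23, Ivy)}
Apply σ_{bid ≥ 28}; surviving tuples: {(Lee, 10, 28, Dee), (Lee, 10, 31, Dee), (Lee, 10, 39, Dee), (Xia, 10, 28, Ivy), (Xia, 10, 31, Ivy), (Xia, 10, 39, Ivy)}
π[aname, mid]: project onto (aname, mid) (4 duplicate(s) eliminated) → {(Dee, 10), (Ivy, 10)}

{(Dee, 10), (Ivy, 10)}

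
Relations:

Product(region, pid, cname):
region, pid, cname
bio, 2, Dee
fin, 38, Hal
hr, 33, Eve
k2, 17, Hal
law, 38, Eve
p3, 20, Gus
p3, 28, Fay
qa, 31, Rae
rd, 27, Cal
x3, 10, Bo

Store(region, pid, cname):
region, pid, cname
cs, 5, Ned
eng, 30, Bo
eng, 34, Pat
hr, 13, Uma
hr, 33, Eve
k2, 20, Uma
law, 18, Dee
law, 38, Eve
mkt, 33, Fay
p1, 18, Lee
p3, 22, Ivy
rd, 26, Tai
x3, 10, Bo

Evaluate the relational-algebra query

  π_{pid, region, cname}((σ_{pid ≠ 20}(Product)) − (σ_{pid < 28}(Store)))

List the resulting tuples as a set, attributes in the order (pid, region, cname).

{(17, k2, Hal), (2, bio, Dee), (27, rd, Cal), (28, p3, Fay), (31, qa, Rae), (33, hr, Eve), (38, fin, Hal), (38, law, Eve)}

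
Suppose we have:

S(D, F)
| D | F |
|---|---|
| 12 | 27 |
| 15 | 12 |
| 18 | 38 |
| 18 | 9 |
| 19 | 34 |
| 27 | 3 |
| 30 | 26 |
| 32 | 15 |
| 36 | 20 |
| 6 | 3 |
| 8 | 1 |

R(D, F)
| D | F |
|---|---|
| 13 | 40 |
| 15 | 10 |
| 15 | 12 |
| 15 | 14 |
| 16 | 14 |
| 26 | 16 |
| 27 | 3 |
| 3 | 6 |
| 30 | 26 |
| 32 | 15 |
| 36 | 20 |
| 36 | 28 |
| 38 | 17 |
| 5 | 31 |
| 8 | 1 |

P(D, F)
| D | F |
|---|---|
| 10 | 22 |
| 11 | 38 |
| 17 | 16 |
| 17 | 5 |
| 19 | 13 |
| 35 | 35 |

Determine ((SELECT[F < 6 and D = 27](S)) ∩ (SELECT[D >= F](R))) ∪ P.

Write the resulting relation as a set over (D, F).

Apply σ_{F < 6 and D = 27}; surviving tuples: {(27, 3)}
Apply σ_{D >= F}; surviving tuples: {(15, 10), (15, 12), (15, 14), (16, 14), (26, 16), (27, 3), (30, 26), (32, 15), (36, 20), (36, 28), (38, 17), (8, 1)}
Set intersection of the two operands is {(27, 3)}.
Set union of the two operands is {(10, 22), (11, 38), (17, 16), (17, 5), (19, 13), (27, 3), (35, 35)}.

{(10, 22), (11, 38), (17, 16), (17, 5), (19, 13), (27, 3), (35, 35)}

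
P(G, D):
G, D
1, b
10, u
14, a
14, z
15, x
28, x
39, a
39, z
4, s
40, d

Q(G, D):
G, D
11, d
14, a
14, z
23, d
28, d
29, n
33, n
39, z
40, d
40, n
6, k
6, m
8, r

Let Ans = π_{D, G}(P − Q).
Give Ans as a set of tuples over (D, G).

Taking the difference: {(1, b), (10, u), (15, x), (28, x), (39, a), (4, s)}
π[D, G]: project onto (D, G) → {(a, 39), (b, 1), (s, 4), (u, 10), (x, 15), (x, 28)}

{(a, 39), (b, 1), (s, 4), (u, 10), (x, 15), (x, 28)}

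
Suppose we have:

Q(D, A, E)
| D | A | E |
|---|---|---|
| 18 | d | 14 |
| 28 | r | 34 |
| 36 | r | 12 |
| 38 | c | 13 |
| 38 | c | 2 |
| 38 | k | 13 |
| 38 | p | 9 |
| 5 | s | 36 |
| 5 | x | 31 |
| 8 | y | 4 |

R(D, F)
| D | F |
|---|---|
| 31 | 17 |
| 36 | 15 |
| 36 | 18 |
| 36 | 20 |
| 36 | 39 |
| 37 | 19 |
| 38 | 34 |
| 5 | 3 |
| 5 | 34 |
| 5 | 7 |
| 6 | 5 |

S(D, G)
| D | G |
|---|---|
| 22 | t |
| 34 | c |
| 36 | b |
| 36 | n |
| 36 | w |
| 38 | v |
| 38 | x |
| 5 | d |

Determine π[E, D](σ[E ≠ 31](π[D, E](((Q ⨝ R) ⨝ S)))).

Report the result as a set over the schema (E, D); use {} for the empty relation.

Natural join on D: {(36, r, 12, 15), (36, r, 12, 18), (36, r, 12, 20), (36, r, 12, 39), (38, c, 13, 34), (38, c, 2, 34), (38, k, 13, 34), (38, p, 9, 34), (5, s, 36, 3), (5, s, 36, 34), (5, s, 36, 7), (5, x, 31, 3), (5, x, 31, 34), (5, x, 31, 7)}
Natural join on D: {(36, r, 12, 15, b), (36, r, 12, 15, n), (36, r, 12, 15, w), (36, r, 12, 18, b), (36, r, 12, 18, n), (36, r, 12, 18, w), (36, r, 12, 20, b), (36, r, 12, 20, n), (36, r, 12, 20, w), (36, r, 12, 39, b), (36, r, 12, 39, n), (36, r, 12, 39, w), (38, c, 13, 34, v), (38, c, 13, 34, x), (38, c, 2, 34, v), (38, c, 2, 34, x), (38, k, 13, 34, v), (38, k, 13, 34, x), (38, p, 9, 34, v), (38, p, 9, 34, x), (5, s, 36, 3, d), (5, s, 36, 34, d), (5, s, 36, 7, d), (5, x, 31, 3, d), (5, x, 31, 34, d), (5, x, 31, 7, d)}
Keep only column(s) D, E (20 duplicate(s) eliminated): {(36, 12), (38, 13), (38, 2), (38, 9), (5, 31), (5, 36)}
σ[E ≠ 31]: keep tuples satisfying E ≠ 31 → {(36, 12), (38, 13), (38, 2), (38, 9), (5, 36)}
Keep only column(s) E, D: {(12, 36), (13, 38), (2, 38), (36, 5), (9, 38)}

{(12, 36), (13, 38), (2, 38), (36, 5), (9, 38)}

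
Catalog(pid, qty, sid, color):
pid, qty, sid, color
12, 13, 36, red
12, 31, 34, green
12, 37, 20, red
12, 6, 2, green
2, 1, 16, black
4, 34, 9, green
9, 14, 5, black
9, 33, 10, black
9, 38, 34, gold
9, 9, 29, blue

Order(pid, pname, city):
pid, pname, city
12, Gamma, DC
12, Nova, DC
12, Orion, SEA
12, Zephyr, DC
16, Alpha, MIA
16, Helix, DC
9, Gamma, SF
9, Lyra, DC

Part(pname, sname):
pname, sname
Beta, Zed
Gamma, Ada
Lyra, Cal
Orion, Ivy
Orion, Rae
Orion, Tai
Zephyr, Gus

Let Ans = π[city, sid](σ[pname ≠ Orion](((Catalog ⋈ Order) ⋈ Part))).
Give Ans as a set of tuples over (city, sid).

{(DC, 10), (DC, 2), (DC, 20), (DC, 29), (DC, 34), (DC, 36), (DC, 5), (SF, 10), (SF, 29), (SF, 34), (SF, 5)}

Catalog ⋈ Order (natural join on pid): {(12, 13, 36, red, Gamma, DC), (12, 13, 36, red, Nova, DC), (12, 13, 36, red, Orion, SEA), (12, 13, 36, red, Zephyr, DC), (12, 31, 34, green, Gamma, DC), (12, 31, 34, green, Nova, DC), (12, 31, 34, green, Orion, SEA), (12, 31, 34, green, Zephyr, DC), (12, 37, 20, red, Gamma, DC), (12, 37, 20, red, Nova, DC), (12, 37, 20, red, Orion, SEA), (12, 37, 20, red, Zephyr, DC), (12, 6, 2, green, Gamma, DC), (12, 6, 2, green, Nova, DC), (12, 6, 2, green, Orion, SEA), (12, 6, 2, green, Zephyr, DC), (9, 14, 5, black, Gamma, SF), (9, 14, 5, black, Lyra, DC), (9, 33, 10, black, Gamma, SF), (9, 33, 10, black, Lyra, DC), (9, 38, 34, gold, Gamma, SF), (9, 38, 34, gold, Lyra, DC), (9, 9, 29, blue, Gamma, SF), (9, 9, 29, blue, Lyra, DC)}
(Catalog ⋈ Order) ⋈ Part (natural join on pname): {(12, 13, 36, red, Gamma, DC, Ada), (12, 13, 36, red, Orion, SEA, Ivy), (12, 13, 36, red, Orion, SEA, Rae), (12, 13, 36, red, Orion, SEA, Tai), (12, 13, 36, red, Zephyr, DC, Gus), (12, 31, 34, green, Gamma, DC, Ada), (12, 31, 34, green, Orion, SEA, Ivy), (12, 31, 34, green, Orion, SEA, Rae), (12, 31, 34, green, Orion, SEA, Tai), (12, 31, 34, green, Zephyr, DC, Gus), (12, 37, 20, red, Gamma, DC, Ada), (12, 37, 20, red, Orion, SEA, Ivy), (12, 37, 20, red, Orion, SEA, Rae), (12, 37, 20, red, Orion, SEA, Tai), (12, 37, 20, red, Zephyr, DC, Gus), (12, 6, 2, green, Gamma, DC, Ada), (12, 6, 2, green, Orion, SEA, Ivy), (12, 6, 2, green, Orion, SEA, Rae), (12, 6, 2, green, Orion, SEA, Tai), (12, 6, 2, green, Zephyr, DC, Gus), (9, 14, 5, black, Gamma, SF, Ada), (9, 14, 5, black, Lyra, DC, Cal), (9, 33, 10, black, Gamma, SF, Ada), (9, 33, 10, black, Lyra, DC, Cal), (9, 38, 34, gold, Gamma, SF, Ada), (9, 38, 34, gold, Lyra, DC, Cal), (9, 9, 29, blue, Gamma, SF, Ada), (9, 9, 29, blue, Lyra, DC, Cal)}
Selection pname ≠ Orion: {(12, 13, 36, red, Gamma, DC, Ada), (12, 13, 36, red, Zephyr, DC, Gus), (12, 31, 34, green, Gamma, DC, Ada), (12, 31, 34, green, Zephyr, DC, Gus), (12, 37, 20, red, Gamma, DC, Ada), (12, 37, 20, red, Zephyr, DC, Gus), (12, 6, 2, green, Gamma, DC, Ada), (12, 6, 2, green, Zephyr, DC, Gus), (9, 14, 5, black, Gamma, SF, Ada), (9, 14, 5, black, Lyra, DC, Cal), (9, 33, 10, black, Gamma, SF, Ada), (9, 33, 10, black, Lyra, DC, Cal), (9, 38, 34, gold, Gamma, SF, Ada), (9, 38, 34, gold, Lyra, DC, Cal), (9, 9, 29, blue, Gamma, SF, Ada), (9, 9, 29, blue, Lyra, DC, Cal)}
Keep only column(s) city, sid (5 duplicate(s) eliminated): {(DC, 10), (DC, 2), (DC, 20), (DC, 29), (DC, 34), (DC, 36), (DC, 5), (SF, 10), (SF, 29), (SF, 34), (SF, 5)}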